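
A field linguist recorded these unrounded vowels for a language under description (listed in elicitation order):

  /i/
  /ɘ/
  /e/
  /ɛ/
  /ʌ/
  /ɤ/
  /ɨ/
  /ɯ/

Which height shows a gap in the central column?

high: front /i/, central /ɨ/, back /ɯ/.
high-mid: front /e/, central /ɘ/, back /ɤ/.
low-mid: front /ɛ/, central —, back /ʌ/.
Every height has a central member except low-mid, where /ɜ/ would be expected.

low-mid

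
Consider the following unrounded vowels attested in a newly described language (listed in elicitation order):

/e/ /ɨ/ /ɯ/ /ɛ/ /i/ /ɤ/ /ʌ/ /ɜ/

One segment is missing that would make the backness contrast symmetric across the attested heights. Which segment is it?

/ɘ/

high: front /i/, central /ɨ/, back /ɯ/.
high-mid: front /e/, central —, back /ɤ/.
low-mid: front /ɛ/, central /ɜ/, back /ʌ/.
The high-mid row has no central member, so the gap is the high-mid central unrounded vowel /ɘ/.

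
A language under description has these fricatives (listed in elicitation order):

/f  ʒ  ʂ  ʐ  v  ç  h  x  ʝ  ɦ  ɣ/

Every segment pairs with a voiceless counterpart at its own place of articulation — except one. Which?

Labiodental: /f/ ~ /v/
Retroflex: /ʂ/ ~ /ʐ/
Palatal: /ç/ ~ /ʝ/
Velar: /x/ ~ /ɣ/
Glottal: /h/ ~ /ɦ/
Postalveolar: only /ʒ/ (voiced); no voiceless partner.
So /ʒ/ is the unpaired segment.

/ʒ/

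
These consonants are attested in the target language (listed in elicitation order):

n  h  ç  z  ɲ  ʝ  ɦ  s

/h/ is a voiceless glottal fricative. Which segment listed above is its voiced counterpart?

The voiced counterpart is a voiced glottal fricative — in this inventory, /ɦ/.

/ɦ/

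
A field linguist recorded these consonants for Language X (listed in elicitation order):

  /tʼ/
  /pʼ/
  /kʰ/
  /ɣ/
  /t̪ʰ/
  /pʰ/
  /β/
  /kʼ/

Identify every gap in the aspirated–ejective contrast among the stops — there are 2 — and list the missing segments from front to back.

/t̪ʼ/, /tʰ/

place of articulation  aspirated  ejective
bilabial          pʰ        pʼ      
dental            t̪ʰ       —       
alveolar          —         tʼ      
velar             kʰ        kʼ      
Gaps, from front to back: dental lacks ejective (/t̪ʼ/); alveolar lacks aspirated (/tʰ/).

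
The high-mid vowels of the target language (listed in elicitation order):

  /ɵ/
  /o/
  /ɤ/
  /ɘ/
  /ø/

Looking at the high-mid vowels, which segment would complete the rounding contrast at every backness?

backness          unrounded  rounded 
front             —         ø       
central           ɘ         ɵ       
back              ɤ         o       
The front row has no unrounded member, so the gap is the front unrounded vowel /e/.

/e/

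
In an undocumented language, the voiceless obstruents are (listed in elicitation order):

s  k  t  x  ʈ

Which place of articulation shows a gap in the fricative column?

Stop: /t/ (alveolar), /ʈ/ (retroflex), /k/ (velar).
Fricative: /s/ (alveolar), /x/ (velar).
Every place of articulation has a fricative member except retroflex, where /ʂ/ would be expected.

retroflex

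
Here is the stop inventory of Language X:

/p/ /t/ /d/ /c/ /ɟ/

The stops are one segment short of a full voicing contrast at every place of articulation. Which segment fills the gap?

/b/

bilabial: voiceless /p/, voiced —.
alveolar: voiceless /t/, voiced /d/.
palatal: voiceless /c/, voiced /ɟ/.
The bilabial row has no voiced member, so the gap is the voiced bilabial stop /b/.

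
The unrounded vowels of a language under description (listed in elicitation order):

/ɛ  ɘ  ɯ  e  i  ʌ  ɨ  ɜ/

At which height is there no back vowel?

height            front     central   back    
high              i         ɨ         ɯ       
high-mid          e         ɘ         —       
low-mid           ɛ         ɜ         ʌ       
Every height has a back member except high-mid, where /ɤ/ would be expected.

high-mid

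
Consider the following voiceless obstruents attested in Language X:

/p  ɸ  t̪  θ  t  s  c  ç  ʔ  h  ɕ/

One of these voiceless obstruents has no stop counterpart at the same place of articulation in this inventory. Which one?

Bilabial: /p/ ~ /ɸ/
Dental: /t̪/ ~ /θ/
Alveolar: /t/ ~ /s/
Palatal: /c/ ~ /ç/
Glottal: /ʔ/ ~ /h/
Alveolo-palatal: only /ɕ/ (fricative); no stop partner.
So /ɕ/ is the unpaired segment.

/ɕ/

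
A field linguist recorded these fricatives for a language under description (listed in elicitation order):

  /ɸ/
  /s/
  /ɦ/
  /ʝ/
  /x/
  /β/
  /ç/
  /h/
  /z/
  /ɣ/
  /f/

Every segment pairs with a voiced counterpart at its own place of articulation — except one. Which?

Bilabial: /ɸ/ ~ /β/
Alveolar: /s/ ~ /z/
Palatal: /ç/ ~ /ʝ/
Velar: /x/ ~ /ɣ/
Glottal: /h/ ~ /ɦ/
Labiodental: only /f/ (voiceless); no voiced partner.
So /f/ is the unpaired segment.

/f/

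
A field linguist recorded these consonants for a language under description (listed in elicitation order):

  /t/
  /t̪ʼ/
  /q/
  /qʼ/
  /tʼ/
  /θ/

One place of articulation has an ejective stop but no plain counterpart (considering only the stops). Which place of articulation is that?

dental

place of articulation  plain     ejective
dental            —         t̪ʼ     
alveolar          t         tʼ      
uvular            q         qʼ      
Every place of articulation has a plain member except dental, where /t̪/ would be expected.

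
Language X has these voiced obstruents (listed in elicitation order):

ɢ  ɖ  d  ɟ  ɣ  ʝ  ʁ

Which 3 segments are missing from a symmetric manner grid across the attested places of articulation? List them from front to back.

alveolar: stop /d/, fricative —.
retroflex: stop /ɖ/, fricative —.
palatal: stop /ɟ/, fricative /ʝ/.
velar: stop —, fricative /ɣ/.
uvular: stop /ɢ/, fricative /ʁ/.
Gaps, from front to back: alveolar lacks fricative (/z/); retroflex lacks fricative (/ʐ/); velar lacks stop (/ɡ/).

/z/, /ʐ/, /ɡ/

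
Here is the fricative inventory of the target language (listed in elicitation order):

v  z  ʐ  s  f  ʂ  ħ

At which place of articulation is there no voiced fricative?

place of articulation  voiceless  voiced  
labiodental       f         v       
alveolar          s         z       
retroflex         ʂ         ʐ       
pharyngeal        ħ         —       
Every place of articulation has a voiced member except pharyngeal, where /ʕ/ would be expected.

pharyngeal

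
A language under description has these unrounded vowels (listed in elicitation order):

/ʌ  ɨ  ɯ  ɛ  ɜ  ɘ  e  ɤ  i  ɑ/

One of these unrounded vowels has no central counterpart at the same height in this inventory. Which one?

High: /i/ ~ /ɨ/ ~ /ɯ/
High-mid: /e/ ~ /ɘ/ ~ /ɤ/
Low-mid: /ɛ/ ~ /ɜ/ ~ /ʌ/
Low: only /ɑ/ (back); no central partner.
So /ɑ/ is the unpaired segment.

/ɑ/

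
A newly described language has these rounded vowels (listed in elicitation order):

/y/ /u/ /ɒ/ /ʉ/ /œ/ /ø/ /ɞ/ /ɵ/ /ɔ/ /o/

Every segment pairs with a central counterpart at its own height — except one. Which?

/ɒ/

High: /y/ ~ /ʉ/ ~ /u/
High-mid: /ø/ ~ /ɵ/ ~ /o/
Low-mid: /œ/ ~ /ɞ/ ~ /ɔ/
Low: only /ɒ/ (back); no central partner.
So /ɒ/ is the unpaired segment.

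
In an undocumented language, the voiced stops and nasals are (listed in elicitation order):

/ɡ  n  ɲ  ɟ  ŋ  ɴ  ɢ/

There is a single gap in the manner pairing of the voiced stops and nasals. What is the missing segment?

/d/

alveolar: oral stop —, nasal /n/.
palatal: oral stop /ɟ/, nasal /ɲ/.
velar: oral stop /ɡ/, nasal /ŋ/.
uvular: oral stop /ɢ/, nasal /ɴ/.
The alveolar row has no oral stop member, so the gap is the alveolar oral stop /d/.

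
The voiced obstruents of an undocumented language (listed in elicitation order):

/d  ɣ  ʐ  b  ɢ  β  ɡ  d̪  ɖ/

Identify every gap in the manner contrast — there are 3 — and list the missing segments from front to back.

/ð/, /z/, /ʁ/

Stop: /b/ (bilabial), /d̪/ (dental), /d/ (alveolar), /ɖ/ (retroflex), /ɡ/ (velar), /ɢ/ (uvular).
Fricative: /β/ (bilabial), /ʐ/ (retroflex), /ɣ/ (velar).
Gaps, from front to back: dental lacks fricative (/ð/); alveolar lacks fricative (/z/); uvular lacks fricative (/ʁ/).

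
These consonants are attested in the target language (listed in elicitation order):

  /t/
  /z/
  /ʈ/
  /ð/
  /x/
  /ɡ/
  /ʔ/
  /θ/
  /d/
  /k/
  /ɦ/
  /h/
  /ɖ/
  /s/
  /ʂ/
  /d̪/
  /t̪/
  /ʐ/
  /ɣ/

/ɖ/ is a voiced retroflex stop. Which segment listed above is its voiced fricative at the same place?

The voiced fricative at the same place is a voiced retroflex fricative — in this inventory, /ʐ/.

/ʐ/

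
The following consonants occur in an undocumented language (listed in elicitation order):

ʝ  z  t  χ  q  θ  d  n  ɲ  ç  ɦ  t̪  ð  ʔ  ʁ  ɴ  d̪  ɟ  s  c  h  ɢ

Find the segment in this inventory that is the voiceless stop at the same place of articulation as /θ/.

/t̪/

/θ/ is a voiceless dental fricative.
The voiceless stop at the same place is a voiceless dental stop — in this inventory, /t̪/.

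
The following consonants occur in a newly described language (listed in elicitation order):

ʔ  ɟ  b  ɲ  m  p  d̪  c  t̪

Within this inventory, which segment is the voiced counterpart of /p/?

/b/

/p/ is a voiceless bilabial stop.
The voiced counterpart is a voiced bilabial stop — in this inventory, /b/.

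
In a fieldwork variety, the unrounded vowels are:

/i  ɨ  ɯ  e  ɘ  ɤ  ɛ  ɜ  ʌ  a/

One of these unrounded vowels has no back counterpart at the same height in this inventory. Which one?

/a/

High: /i/ ~ /ɨ/ ~ /ɯ/
High-mid: /e/ ~ /ɘ/ ~ /ɤ/
Low-mid: /ɛ/ ~ /ɜ/ ~ /ʌ/
Low: only /a/ (front); no back partner.
So /a/ is the unpaired segment.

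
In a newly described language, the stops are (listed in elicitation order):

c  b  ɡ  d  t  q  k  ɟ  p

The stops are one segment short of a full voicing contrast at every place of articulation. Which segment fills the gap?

place of articulation  voiceless  voiced  
bilabial          p         b       
alveolar          t         d       
palatal           c         ɟ       
velar             k         ɡ       
uvular            q         —       
The uvular row has no voiced member, so the gap is the voiced uvular stop /ɢ/.

/ɢ/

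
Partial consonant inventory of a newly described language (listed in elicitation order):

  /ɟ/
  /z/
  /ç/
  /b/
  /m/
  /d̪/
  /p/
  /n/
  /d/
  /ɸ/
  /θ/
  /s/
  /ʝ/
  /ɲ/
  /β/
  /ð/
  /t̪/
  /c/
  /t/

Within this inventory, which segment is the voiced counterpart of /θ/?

/ð/

/θ/ is a voiceless dental fricative.
The voiced counterpart is a voiced dental fricative — in this inventory, /ð/.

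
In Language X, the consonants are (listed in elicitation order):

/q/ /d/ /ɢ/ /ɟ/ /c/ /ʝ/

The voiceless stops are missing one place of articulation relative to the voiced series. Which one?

alveolar

alveolar: voiceless —, voiced /d/.
palatal: voiceless /c/, voiced /ɟ/.
uvular: voiceless /q/, voiced /ɢ/.
Every place of articulation has a voiceless member except alveolar, where /t/ would be expected.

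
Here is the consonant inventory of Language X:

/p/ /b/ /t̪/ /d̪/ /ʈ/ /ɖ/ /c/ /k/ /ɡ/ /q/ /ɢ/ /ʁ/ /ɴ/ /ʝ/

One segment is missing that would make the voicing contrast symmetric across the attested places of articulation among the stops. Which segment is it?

/ɟ/

bilabial: voiceless /p/, voiced /b/.
dental: voiceless /t̪/, voiced /d̪/.
retroflex: voiceless /ʈ/, voiced /ɖ/.
palatal: voiceless /c/, voiced —.
velar: voiceless /k/, voiced /ɡ/.
uvular: voiceless /q/, voiced /ɢ/.
The palatal row has no voiced member, so the gap is the voiced palatal stop /ɟ/.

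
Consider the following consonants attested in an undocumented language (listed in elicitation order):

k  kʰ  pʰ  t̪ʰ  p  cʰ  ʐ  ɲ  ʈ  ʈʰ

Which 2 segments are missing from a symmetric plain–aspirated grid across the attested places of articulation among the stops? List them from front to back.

/t̪/, /c/

bilabial: plain /p/, aspirated /pʰ/.
dental: plain —, aspirated /t̪ʰ/.
retroflex: plain /ʈ/, aspirated /ʈʰ/.
palatal: plain —, aspirated /cʰ/.
velar: plain /k/, aspirated /kʰ/.
Gaps, from front to back: dental lacks plain (/t̪/); palatal lacks plain (/c/).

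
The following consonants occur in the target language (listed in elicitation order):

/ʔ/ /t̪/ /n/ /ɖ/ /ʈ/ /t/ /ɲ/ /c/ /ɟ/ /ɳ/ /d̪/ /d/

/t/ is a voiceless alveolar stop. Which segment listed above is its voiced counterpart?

/d/

The voiced counterpart is a voiced alveolar stop — in this inventory, /d/.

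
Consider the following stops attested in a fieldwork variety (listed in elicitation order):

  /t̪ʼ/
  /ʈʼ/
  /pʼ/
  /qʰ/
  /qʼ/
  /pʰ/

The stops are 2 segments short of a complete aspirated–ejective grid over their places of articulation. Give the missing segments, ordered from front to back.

/t̪ʰ/, /ʈʰ/

place of articulation  aspirated  ejective
bilabial          pʰ        pʼ      
dental            —         t̪ʼ     
retroflex         —         ʈʼ      
uvular            qʰ        qʼ      
Gaps, from front to back: dental lacks aspirated (/t̪ʰ/); retroflex lacks aspirated (/ʈʰ/).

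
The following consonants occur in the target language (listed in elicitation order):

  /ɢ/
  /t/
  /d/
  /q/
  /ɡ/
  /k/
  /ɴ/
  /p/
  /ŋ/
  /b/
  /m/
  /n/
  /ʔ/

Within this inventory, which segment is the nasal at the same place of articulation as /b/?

/b/ is a voiced bilabial stop.
The nasal at the same place is a bilabial nasal — in this inventory, /m/.

/m/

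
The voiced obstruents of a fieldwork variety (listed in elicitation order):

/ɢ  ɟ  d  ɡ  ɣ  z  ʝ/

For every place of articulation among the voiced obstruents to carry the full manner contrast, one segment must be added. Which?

Stop: /d/ (alveolar), /ɟ/ (palatal), /ɡ/ (velar), /ɢ/ (uvular).
Fricative: /z/ (alveolar), /ʝ/ (palatal), /ɣ/ (velar).
The uvular row has no fricative member, so the gap is the uvular fricative /ʁ/.

/ʁ/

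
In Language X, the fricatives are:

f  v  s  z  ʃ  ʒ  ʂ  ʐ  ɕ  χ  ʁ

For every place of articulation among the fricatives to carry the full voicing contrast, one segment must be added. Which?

labiodental: voiceless /f/, voiced /v/.
alveolar: voiceless /s/, voiced /z/.
postalveolar: voiceless /ʃ/, voiced /ʒ/.
retroflex: voiceless /ʂ/, voiced /ʐ/.
alveolo-palatal: voiceless /ɕ/, voiced —.
uvular: voiceless /χ/, voiced /ʁ/.
The alveolo-palatal row has no voiced member, so the gap is the voiced alveolo-palatal fricative /ʑ/.

/ʑ/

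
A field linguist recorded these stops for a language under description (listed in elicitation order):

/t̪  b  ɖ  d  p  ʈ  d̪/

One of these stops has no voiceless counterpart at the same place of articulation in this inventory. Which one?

/d/

Bilabial: /p/ ~ /b/
Dental: /t̪/ ~ /d̪/
Retroflex: /ʈ/ ~ /ɖ/
Alveolar: only /d/ (voiced); no voiceless partner.
So /d/ is the unpaired segment.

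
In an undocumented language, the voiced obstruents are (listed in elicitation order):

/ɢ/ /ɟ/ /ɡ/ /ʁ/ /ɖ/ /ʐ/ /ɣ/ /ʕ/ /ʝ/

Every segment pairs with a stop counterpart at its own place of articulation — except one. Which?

/ʕ/

Retroflex: /ɖ/ ~ /ʐ/
Palatal: /ɟ/ ~ /ʝ/
Velar: /ɡ/ ~ /ɣ/
Uvular: /ɢ/ ~ /ʁ/
Pharyngeal: only /ʕ/ (fricative); no stop partner.
So /ʕ/ is the unpaired segment.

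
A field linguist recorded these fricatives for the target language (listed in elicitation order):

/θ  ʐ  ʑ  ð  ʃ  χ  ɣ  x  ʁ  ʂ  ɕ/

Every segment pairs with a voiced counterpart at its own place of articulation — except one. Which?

/ʃ/

Dental: /θ/ ~ /ð/
Retroflex: /ʂ/ ~ /ʐ/
Alveolo-palatal: /ɕ/ ~ /ʑ/
Velar: /x/ ~ /ɣ/
Uvular: /χ/ ~ /ʁ/
Postalveolar: only /ʃ/ (voiceless); no voiced partner.
So /ʃ/ is the unpaired segment.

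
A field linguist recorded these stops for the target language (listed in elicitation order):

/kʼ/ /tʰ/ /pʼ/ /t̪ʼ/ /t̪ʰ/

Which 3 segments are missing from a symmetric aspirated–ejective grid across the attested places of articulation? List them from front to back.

/pʰ/, /tʼ/, /kʰ/

bilabial: aspirated —, ejective /pʼ/.
dental: aspirated /t̪ʰ/, ejective /t̪ʼ/.
alveolar: aspirated /tʰ/, ejective —.
velar: aspirated —, ejective /kʼ/.
Gaps, from front to back: bilabial lacks aspirated (/pʰ/); alveolar lacks ejective (/tʼ/); velar lacks aspirated (/kʰ/).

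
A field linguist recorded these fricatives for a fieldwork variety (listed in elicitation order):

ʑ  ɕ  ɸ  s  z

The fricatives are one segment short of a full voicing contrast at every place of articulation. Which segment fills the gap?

place of articulation  voiceless  voiced  
bilabial          ɸ         —       
alveolar          s         z       
alveolo-palatal   ɕ         ʑ       
The bilabial row has no voiced member, so the gap is the voiced bilabial fricative /β/.

/β/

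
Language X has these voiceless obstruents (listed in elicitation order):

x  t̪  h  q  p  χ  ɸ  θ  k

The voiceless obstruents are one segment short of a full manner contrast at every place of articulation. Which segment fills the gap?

/ʔ/

place of articulation  stop      fricative
bilabial          p         ɸ       
dental            t̪        θ       
velar             k         x       
uvular            q         χ       
glottal           —         h       
The glottal row has no stop member, so the gap is the glottal stop /ʔ/.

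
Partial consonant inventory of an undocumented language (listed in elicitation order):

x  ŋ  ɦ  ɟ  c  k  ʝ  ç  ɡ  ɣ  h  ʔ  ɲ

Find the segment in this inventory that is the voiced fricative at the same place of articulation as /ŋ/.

/ɣ/

/ŋ/ is a velar nasal.
The voiced fricative at the same place is a voiced velar fricative — in this inventory, /ɣ/.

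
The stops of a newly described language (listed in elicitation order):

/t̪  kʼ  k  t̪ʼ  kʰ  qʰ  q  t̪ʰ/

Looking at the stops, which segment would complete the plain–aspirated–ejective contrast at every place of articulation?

/qʼ/

Plain: /t̪/ (dental), /k/ (velar), /q/ (uvular).
Aspirated: /t̪ʰ/ (dental), /kʰ/ (velar), /qʰ/ (uvular).
Ejective: /t̪ʼ/ (dental), /kʼ/ (velar).
The uvular row has no ejective member, so the gap is the ejective uvular stop /qʼ/.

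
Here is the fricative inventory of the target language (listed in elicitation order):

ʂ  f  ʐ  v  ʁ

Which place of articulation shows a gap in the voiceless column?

uvular

Voiceless: /f/ (labiodental), /ʂ/ (retroflex).
Voiced: /v/ (labiodental), /ʐ/ (retroflex), /ʁ/ (uvular).
Every place of articulation has a voiceless member except uvular, where /χ/ would be expected.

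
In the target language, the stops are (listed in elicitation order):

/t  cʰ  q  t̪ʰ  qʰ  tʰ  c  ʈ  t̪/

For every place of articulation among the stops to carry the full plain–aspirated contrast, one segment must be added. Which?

place of articulation  plain     aspirated
dental            t̪        t̪ʰ     
alveolar          t         tʰ      
retroflex         ʈ         —       
palatal           c         cʰ      
uvular            q         qʰ      
The retroflex row has no aspirated member, so the gap is the aspirated retroflex stop /ʈʰ/.

/ʈʰ/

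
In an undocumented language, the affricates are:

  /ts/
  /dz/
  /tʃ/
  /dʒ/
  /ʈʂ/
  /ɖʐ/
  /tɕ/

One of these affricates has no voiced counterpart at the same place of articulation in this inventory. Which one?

Alveolar: /ts/ ~ /dz/
Postalveolar: /tʃ/ ~ /dʒ/
Retroflex: /ʈʂ/ ~ /ɖʐ/
Alveolo-palatal: only /tɕ/ (voiceless); no voiced partner.
So /tɕ/ is the unpaired segment.

/tɕ/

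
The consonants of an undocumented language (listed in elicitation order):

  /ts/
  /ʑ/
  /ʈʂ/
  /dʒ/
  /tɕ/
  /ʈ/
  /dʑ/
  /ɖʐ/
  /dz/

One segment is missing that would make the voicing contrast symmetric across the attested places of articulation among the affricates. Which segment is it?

/tʃ/

Voiceless: /ts/ (alveolar), /ʈʂ/ (retroflex), /tɕ/ (alveolo-palatal).
Voiced: /dz/ (alveolar), /dʒ/ (postalveolar), /ɖʐ/ (retroflex), /dʑ/ (alveolo-palatal).
The postalveolar row has no voiceless member, so the gap is the voiceless postalveolar affricate /tʃ/.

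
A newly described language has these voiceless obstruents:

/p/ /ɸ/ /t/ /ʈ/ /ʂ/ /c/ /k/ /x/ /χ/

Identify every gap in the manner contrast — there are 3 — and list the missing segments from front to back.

/s/, /ç/, /q/

Stop: /p/ (bilabial), /t/ (alveolar), /ʈ/ (retroflex), /c/ (palatal), /k/ (velar).
Fricative: /ɸ/ (bilabial), /ʂ/ (retroflex), /x/ (velar), /χ/ (uvular).
Gaps, from front to back: alveolar lacks fricative (/s/); palatal lacks fricative (/ç/); uvular lacks stop (/q/).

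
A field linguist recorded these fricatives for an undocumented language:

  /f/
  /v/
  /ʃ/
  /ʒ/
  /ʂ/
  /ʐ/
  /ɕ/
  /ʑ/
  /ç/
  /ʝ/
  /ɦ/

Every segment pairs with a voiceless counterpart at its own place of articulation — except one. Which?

/ɦ/

Labiodental: /f/ ~ /v/
Postalveolar: /ʃ/ ~ /ʒ/
Retroflex: /ʂ/ ~ /ʐ/
Alveolo-palatal: /ɕ/ ~ /ʑ/
Palatal: /ç/ ~ /ʝ/
Glottal: only /ɦ/ (voiced); no voiceless partner.
So /ɦ/ is the unpaired segment.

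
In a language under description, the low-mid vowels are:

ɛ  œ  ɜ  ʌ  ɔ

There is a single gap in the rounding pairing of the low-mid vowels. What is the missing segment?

/ɞ/

front: unrounded /ɛ/, rounded /œ/.
central: unrounded /ɜ/, rounded —.
back: unrounded /ʌ/, rounded /ɔ/.
The central row has no rounded member, so the gap is the central rounded vowel /ɞ/.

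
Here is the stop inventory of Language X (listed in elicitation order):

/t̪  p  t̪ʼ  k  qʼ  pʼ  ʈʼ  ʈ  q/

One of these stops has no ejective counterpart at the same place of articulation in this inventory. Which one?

/k/

Bilabial: /p/ ~ /pʼ/
Dental: /t̪/ ~ /t̪ʼ/
Retroflex: /ʈ/ ~ /ʈʼ/
Uvular: /q/ ~ /qʼ/
Velar: only /k/ (plain); no ejective partner.
So /k/ is the unpaired segment.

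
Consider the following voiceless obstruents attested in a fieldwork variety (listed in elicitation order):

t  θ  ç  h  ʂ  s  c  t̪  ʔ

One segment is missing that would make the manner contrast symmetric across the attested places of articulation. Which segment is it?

Stop: /t̪/ (dental), /t/ (alveolar), /c/ (palatal), /ʔ/ (glottal).
Fricative: /θ/ (dental), /s/ (alveolar), /ʂ/ (retroflex), /ç/ (palatal), /h/ (glottal).
The retroflex row has no stop member, so the gap is the retroflex stop /ʈ/.

/ʈ/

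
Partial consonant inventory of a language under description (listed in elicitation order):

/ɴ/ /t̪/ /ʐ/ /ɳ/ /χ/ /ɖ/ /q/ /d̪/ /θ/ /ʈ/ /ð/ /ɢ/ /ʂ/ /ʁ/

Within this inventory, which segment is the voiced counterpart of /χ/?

/ʁ/

/χ/ is a voiceless uvular fricative.
The voiced counterpart is a voiced uvular fricative — in this inventory, /ʁ/.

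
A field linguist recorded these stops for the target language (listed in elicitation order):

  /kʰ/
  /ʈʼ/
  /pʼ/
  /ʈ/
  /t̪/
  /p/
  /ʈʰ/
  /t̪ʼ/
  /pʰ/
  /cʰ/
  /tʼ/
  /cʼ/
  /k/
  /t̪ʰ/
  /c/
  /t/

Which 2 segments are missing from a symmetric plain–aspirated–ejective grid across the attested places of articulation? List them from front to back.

/tʰ/, /kʼ/

bilabial: plain /p/, aspirated /pʰ/, ejective /pʼ/.
dental: plain /t̪/, aspirated /t̪ʰ/, ejective /t̪ʼ/.
alveolar: plain /t/, aspirated —, ejective /tʼ/.
retroflex: plain /ʈ/, aspirated /ʈʰ/, ejective /ʈʼ/.
palatal: plain /c/, aspirated /cʰ/, ejective /cʼ/.
velar: plain /k/, aspirated /kʰ/, ejective —.
Gaps, from front to back: alveolar lacks aspirated (/tʰ/); velar lacks ejective (/kʼ/).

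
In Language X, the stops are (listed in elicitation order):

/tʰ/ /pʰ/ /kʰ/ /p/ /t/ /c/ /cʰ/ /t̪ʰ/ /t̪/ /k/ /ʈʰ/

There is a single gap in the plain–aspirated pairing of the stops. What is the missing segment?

place of articulation  plain     aspirated
bilabial          p         pʰ      
dental            t̪        t̪ʰ     
alveolar          t         tʰ      
retroflex         —         ʈʰ      
palatal           c         cʰ      
velar             k         kʰ      
The retroflex row has no plain member, so the gap is the plain retroflex stop /ʈ/.

/ʈ/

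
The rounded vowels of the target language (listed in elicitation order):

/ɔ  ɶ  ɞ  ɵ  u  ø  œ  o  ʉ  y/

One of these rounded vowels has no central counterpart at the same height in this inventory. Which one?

/ɶ/

High: /y/ ~ /ʉ/ ~ /u/
High-mid: /ø/ ~ /ɵ/ ~ /o/
Low-mid: /œ/ ~ /ɞ/ ~ /ɔ/
Low: only /ɶ/ (front); no central partner.
So /ɶ/ is the unpaired segment.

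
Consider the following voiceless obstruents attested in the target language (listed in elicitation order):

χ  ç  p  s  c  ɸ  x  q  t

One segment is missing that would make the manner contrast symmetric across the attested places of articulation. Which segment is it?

/k/

place of articulation  stop      fricative
bilabial          p         ɸ       
alveolar          t         s       
palatal           c         ç       
velar             —         x       
uvular            q         χ       
The velar row has no stop member, so the gap is the velar stop /k/.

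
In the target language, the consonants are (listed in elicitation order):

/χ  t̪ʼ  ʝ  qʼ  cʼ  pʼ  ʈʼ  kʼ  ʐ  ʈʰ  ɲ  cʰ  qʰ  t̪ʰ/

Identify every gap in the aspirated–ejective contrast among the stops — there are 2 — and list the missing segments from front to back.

/pʰ/, /kʰ/

place of articulation  aspirated  ejective
bilabial          —         pʼ      
dental            t̪ʰ       t̪ʼ     
retroflex         ʈʰ        ʈʼ      
palatal           cʰ        cʼ      
velar             —         kʼ      
uvular            qʰ        qʼ      
Gaps, from front to back: bilabial lacks aspirated (/pʰ/); velar lacks aspirated (/kʰ/).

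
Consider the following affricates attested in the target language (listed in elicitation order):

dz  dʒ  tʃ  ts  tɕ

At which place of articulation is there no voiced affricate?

alveolar: voiceless /ts/, voiced /dz/.
postalveolar: voiceless /tʃ/, voiced /dʒ/.
alveolo-palatal: voiceless /tɕ/, voiced —.
Every place of articulation has a voiced member except alveolo-palatal, where /dʑ/ would be expected.

alveolo-palatal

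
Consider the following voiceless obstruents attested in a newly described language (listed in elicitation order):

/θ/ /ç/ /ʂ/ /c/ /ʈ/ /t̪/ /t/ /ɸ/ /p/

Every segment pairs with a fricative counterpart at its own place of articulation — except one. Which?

Bilabial: /p/ ~ /ɸ/
Dental: /t̪/ ~ /θ/
Retroflex: /ʈ/ ~ /ʂ/
Palatal: /c/ ~ /ç/
Alveolar: only /t/ (stop); no fricative partner.
So /t/ is the unpaired segment.

/t/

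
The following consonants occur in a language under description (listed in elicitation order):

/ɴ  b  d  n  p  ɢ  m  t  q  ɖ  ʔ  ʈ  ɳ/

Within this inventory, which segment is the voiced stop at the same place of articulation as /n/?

/n/ is an alveolar nasal.
The voiced stop at the same place is a voiced alveolar stop — in this inventory, /d/.

/d/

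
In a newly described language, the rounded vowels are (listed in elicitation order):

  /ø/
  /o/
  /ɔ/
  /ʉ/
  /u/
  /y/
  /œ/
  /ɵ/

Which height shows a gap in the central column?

Front: /y/ (high), /ø/ (high-mid), /œ/ (low-mid).
Central: /ʉ/ (high), /ɵ/ (high-mid).
Back: /u/ (high), /o/ (high-mid), /ɔ/ (low-mid).
Every height has a central member except low-mid, where /ɞ/ would be expected.

low-mid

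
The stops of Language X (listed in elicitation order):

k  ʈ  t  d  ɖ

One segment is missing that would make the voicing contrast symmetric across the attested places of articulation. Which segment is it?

Voiceless: /t/ (alveolar), /ʈ/ (retroflex), /k/ (velar).
Voiced: /d/ (alveolar), /ɖ/ (retroflex).
The velar row has no voiced member, so the gap is the voiced velar stop /ɡ/.

/ɡ/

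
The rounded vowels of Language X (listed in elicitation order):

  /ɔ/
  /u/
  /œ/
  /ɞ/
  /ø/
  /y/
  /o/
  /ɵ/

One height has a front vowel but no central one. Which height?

Front: /y/ (high), /ø/ (high-mid), /œ/ (low-mid).
Central: /ɵ/ (high-mid), /ɞ/ (low-mid).
Back: /u/ (high), /o/ (high-mid), /ɔ/ (low-mid).
Every height has a central member except high, where /ʉ/ would be expected.

high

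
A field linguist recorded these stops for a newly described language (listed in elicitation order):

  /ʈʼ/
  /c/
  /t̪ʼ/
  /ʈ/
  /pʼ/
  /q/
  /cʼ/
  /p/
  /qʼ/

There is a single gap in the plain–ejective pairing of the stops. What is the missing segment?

/t̪/

place of articulation  plain     ejective
bilabial          p         pʼ      
dental            —         t̪ʼ     
retroflex         ʈ         ʈʼ      
palatal           c         cʼ      
uvular            q         qʼ      
The dental row has no plain member, so the gap is the plain dental stop /t̪/.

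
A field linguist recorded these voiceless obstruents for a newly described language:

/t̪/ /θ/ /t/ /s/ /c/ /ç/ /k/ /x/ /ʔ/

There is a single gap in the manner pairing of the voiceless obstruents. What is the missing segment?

/h/

Stop: /t̪/ (dental), /t/ (alveolar), /c/ (palatal), /k/ (velar), /ʔ/ (glottal).
Fricative: /θ/ (dental), /s/ (alveolar), /ç/ (palatal), /x/ (velar).
The glottal row has no fricative member, so the gap is the glottal fricative /h/.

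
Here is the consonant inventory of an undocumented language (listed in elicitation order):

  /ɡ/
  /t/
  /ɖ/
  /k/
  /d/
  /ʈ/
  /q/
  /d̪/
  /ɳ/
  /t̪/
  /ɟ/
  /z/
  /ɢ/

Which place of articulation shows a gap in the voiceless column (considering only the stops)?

place of articulation  voiceless  voiced  
dental            t̪        d̪      
alveolar          t         d       
retroflex         ʈ         ɖ       
palatal           —         ɟ       
velar             k         ɡ       
uvular            q         ɢ       
Every place of articulation has a voiceless member except palatal, where /c/ would be expected.

palatal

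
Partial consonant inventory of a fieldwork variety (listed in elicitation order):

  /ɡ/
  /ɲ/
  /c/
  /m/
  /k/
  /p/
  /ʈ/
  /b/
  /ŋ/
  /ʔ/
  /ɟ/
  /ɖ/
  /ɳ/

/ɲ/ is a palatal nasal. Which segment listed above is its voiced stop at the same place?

/ɟ/

The voiced stop at the same place is a voiced palatal stop — in this inventory, /ɟ/.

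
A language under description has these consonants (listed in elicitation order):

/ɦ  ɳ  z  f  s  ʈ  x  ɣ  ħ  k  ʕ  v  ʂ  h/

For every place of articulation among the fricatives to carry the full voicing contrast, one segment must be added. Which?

Voiceless: /f/ (labiodental), /s/ (alveolar), /ʂ/ (retroflex), /x/ (velar), /ħ/ (pharyngeal), /h/ (glottal).
Voiced: /v/ (labiodental), /z/ (alveolar), /ɣ/ (velar), /ʕ/ (pharyngeal), /ɦ/ (glottal).
The retroflex row has no voiced member, so the gap is the voiced retroflex fricative /ʐ/.

/ʐ/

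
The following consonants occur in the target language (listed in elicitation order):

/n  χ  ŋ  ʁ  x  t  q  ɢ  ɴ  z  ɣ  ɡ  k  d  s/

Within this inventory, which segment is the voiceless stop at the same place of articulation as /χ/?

/χ/ is a voiceless uvular fricative.
The voiceless stop at the same place is a voiceless uvular stop — in this inventory, /q/.

/q/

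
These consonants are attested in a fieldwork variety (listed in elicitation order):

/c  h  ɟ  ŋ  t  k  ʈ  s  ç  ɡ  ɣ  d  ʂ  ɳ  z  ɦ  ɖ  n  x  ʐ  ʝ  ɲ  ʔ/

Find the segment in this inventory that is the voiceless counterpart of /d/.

/d/ is a voiced alveolar stop.
The voiceless counterpart is a voiceless alveolar stop — in this inventory, /t/.

/t/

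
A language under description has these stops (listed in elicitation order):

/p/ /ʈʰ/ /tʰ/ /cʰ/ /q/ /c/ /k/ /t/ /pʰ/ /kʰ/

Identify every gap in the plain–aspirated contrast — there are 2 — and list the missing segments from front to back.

/ʈ/, /qʰ/

Plain: /p/ (bilabial), /t/ (alveolar), /c/ (palatal), /k/ (velar), /q/ (uvular).
Aspirated: /pʰ/ (bilabial), /tʰ/ (alveolar), /ʈʰ/ (retroflex), /cʰ/ (palatal), /kʰ/ (velar).
Gaps, from front to back: retroflex lacks plain (/ʈ/); uvular lacks aspirated (/qʰ/).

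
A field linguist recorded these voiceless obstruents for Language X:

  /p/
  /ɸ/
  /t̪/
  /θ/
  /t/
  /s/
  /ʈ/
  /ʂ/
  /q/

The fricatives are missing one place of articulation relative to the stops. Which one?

uvular

bilabial: stop /p/, fricative /ɸ/.
dental: stop /t̪/, fricative /θ/.
alveolar: stop /t/, fricative /s/.
retroflex: stop /ʈ/, fricative /ʂ/.
uvular: stop /q/, fricative —.
Every place of articulation has a fricative member except uvular, where /χ/ would be expected.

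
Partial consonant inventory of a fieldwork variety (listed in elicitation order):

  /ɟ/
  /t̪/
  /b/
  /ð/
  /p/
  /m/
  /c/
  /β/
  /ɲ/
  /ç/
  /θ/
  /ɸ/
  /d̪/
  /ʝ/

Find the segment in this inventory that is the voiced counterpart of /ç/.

/ç/ is a voiceless palatal fricative.
The voiced counterpart is a voiced palatal fricative — in this inventory, /ʝ/.

/ʝ/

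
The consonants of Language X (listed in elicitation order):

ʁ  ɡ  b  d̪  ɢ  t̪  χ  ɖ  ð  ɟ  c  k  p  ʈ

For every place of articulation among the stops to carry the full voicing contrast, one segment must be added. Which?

place of articulation  voiceless  voiced  
bilabial          p         b       
dental            t̪        d̪      
retroflex         ʈ         ɖ       
palatal           c         ɟ       
velar             k         ɡ       
uvular            —         ɢ       
The uvular row has no voiceless member, so the gap is the voiceless uvular stop /q/.

/q/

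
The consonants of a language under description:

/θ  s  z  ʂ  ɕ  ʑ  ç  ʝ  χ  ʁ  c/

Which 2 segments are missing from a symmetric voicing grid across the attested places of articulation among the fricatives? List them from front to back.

/ð/, /ʐ/

dental: voiceless /θ/, voiced —.
alveolar: voiceless /s/, voiced /z/.
retroflex: voiceless /ʂ/, voiced —.
alveolo-palatal: voiceless /ɕ/, voiced /ʑ/.
palatal: voiceless /ç/, voiced /ʝ/.
uvular: voiceless /χ/, voiced /ʁ/.
Gaps, from front to back: dental lacks voiced (/ð/); retroflex lacks voiced (/ʐ/).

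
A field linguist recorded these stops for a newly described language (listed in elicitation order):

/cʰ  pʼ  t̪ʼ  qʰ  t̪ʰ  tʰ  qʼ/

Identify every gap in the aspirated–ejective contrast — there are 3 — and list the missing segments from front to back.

bilabial: aspirated —, ejective /pʼ/.
dental: aspirated /t̪ʰ/, ejective /t̪ʼ/.
alveolar: aspirated /tʰ/, ejective —.
palatal: aspirated /cʰ/, ejective —.
uvular: aspirated /qʰ/, ejective /qʼ/.
Gaps, from front to back: bilabial lacks aspirated (/pʰ/); alveolar lacks ejective (/tʼ/); palatal lacks ejective (/cʼ/).

/pʰ/, /tʼ/, /cʼ/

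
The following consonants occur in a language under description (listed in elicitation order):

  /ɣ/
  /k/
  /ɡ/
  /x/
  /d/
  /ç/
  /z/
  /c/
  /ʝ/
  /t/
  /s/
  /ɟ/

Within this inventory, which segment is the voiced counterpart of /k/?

/k/ is a voiceless velar stop.
The voiced counterpart is a voiced velar stop — in this inventory, /ɡ/.

/ɡ/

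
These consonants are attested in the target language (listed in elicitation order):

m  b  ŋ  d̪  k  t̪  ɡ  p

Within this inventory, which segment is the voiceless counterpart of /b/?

/b/ is a voiced bilabial stop.
The voiceless counterpart is a voiceless bilabial stop — in this inventory, /p/.

/p/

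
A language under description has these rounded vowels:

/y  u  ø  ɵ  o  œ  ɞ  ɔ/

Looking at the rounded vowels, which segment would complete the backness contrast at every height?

/ʉ/

height            front     central   back    
high              y         —         u       
high-mid          ø         ɵ         o       
low-mid           œ         ɞ         ɔ       
The high row has no central member, so the gap is the high central rounded vowel /ʉ/.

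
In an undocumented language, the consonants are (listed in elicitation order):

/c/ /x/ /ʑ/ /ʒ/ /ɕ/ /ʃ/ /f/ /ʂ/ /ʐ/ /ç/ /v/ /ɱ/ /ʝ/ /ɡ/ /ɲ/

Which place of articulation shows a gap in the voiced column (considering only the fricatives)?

velar

Voiceless: /f/ (labiodental), /ʃ/ (postalveolar), /ʂ/ (retroflex), /ɕ/ (alveolo-palatal), /ç/ (palatal), /x/ (velar).
Voiced: /v/ (labiodental), /ʒ/ (postalveolar), /ʐ/ (retroflex), /ʑ/ (alveolo-palatal), /ʝ/ (palatal).
Every place of articulation has a voiced member except velar, where /ɣ/ would be expected.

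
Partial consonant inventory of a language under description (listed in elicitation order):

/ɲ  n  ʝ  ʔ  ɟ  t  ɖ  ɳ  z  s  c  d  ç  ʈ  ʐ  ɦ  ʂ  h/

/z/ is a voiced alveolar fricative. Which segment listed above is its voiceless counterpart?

The voiceless counterpart is a voiceless alveolar fricative — in this inventory, /s/.

/s/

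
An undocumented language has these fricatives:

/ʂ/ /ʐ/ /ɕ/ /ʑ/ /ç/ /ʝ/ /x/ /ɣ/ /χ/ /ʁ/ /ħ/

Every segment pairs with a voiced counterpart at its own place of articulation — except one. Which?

Retroflex: /ʂ/ ~ /ʐ/
Alveolo-palatal: /ɕ/ ~ /ʑ/
Palatal: /ç/ ~ /ʝ/
Velar: /x/ ~ /ɣ/
Uvular: /χ/ ~ /ʁ/
Pharyngeal: only /ħ/ (voiceless); no voiced partner.
So /ħ/ is the unpaired segment.

/ħ/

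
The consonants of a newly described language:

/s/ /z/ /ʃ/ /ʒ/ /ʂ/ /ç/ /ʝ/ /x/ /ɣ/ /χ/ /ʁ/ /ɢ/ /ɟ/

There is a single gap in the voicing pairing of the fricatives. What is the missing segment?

place of articulation  voiceless  voiced  
alveolar          s         z       
postalveolar      ʃ         ʒ       
retroflex         ʂ         —       
palatal           ç         ʝ       
velar             x         ɣ       
uvular            χ         ʁ       
The retroflex row has no voiced member, so the gap is the voiced retroflex fricative /ʐ/.

/ʐ/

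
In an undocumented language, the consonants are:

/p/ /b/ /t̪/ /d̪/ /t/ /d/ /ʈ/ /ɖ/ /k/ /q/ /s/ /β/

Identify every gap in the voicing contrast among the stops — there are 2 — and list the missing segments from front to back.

bilabial: voiceless /p/, voiced /b/.
dental: voiceless /t̪/, voiced /d̪/.
alveolar: voiceless /t/, voiced /d/.
retroflex: voiceless /ʈ/, voiced /ɖ/.
velar: voiceless /k/, voiced —.
uvular: voiceless /q/, voiced —.
Gaps, from front to back: velar lacks voiced (/ɡ/); uvular lacks voiced (/ɢ/).

/ɡ/, /ɢ/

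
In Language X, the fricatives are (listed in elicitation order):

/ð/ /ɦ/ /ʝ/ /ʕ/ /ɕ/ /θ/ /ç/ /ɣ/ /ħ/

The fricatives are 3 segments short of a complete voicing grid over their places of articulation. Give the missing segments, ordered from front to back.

/ʑ/, /x/, /h/

dental: voiceless /θ/, voiced /ð/.
alveolo-palatal: voiceless /ɕ/, voiced —.
palatal: voiceless /ç/, voiced /ʝ/.
velar: voiceless —, voiced /ɣ/.
pharyngeal: voiceless /ħ/, voiced /ʕ/.
glottal: voiceless —, voiced /ɦ/.
Gaps, from front to back: alveolo-palatal lacks voiced (/ʑ/); velar lacks voiceless (/x/); glottal lacks voiceless (/h/).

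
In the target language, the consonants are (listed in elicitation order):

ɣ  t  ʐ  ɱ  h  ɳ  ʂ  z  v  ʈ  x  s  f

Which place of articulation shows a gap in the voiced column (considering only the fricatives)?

place of articulation  voiceless  voiced  
labiodental       f         v       
alveolar          s         z       
retroflex         ʂ         ʐ       
velar             x         ɣ       
glottal           h         —       
Every place of articulation has a voiced member except glottal, where /ɦ/ would be expected.

glottal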